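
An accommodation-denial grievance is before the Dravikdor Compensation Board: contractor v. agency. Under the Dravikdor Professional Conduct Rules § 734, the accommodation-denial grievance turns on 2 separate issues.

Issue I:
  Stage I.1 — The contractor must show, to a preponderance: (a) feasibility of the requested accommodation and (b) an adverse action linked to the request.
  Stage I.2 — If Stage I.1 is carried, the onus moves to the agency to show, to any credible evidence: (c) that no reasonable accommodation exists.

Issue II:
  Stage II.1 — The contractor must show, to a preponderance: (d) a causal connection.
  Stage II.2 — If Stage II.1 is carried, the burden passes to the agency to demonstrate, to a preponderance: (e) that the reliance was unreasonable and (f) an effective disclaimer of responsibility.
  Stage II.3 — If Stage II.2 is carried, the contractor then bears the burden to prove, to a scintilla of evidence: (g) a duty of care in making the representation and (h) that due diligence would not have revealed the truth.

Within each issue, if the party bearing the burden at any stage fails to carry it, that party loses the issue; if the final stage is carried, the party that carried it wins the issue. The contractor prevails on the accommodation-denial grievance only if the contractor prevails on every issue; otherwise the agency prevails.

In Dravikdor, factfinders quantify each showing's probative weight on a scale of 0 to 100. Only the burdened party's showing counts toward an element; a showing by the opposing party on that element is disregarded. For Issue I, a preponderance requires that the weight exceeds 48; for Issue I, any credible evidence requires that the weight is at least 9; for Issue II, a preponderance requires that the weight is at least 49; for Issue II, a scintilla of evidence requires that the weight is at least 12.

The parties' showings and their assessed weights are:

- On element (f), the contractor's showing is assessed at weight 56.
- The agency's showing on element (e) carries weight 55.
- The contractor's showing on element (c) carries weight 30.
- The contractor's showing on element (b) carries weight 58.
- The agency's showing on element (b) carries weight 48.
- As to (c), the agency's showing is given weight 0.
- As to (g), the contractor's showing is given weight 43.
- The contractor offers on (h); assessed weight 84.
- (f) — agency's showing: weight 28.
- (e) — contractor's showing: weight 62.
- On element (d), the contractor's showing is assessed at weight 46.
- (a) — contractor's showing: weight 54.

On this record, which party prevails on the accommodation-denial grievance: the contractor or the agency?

— Issue I —
Stage I.1 (contractor, a preponderance, weight exceeds 48): (a) 54 > 48 — meets; (b) 58 (agency's 48 disregarded) > 48 — meets.
  Stage I.1 carried; the burden shifts to the agency.
Stage I.2 (agency, any credible evidence, weight is at least 9): (c) 0 (contractor's 30 disregarded) < 9 — fails.
  The agency does not carry Stage I.2.
The contractor prevails on this issue.
— Issue II —
At Stage II.1 the contractor must meet a preponderance (weight is at least 49): on (d) the weight is 46, < 49, so (d) does not meet the standard.
  The contractor does not carry Stage II.1.
The agency prevails on this issue.
Per-issue: Issue I → contractor; Issue II → agency. The contractor must prevail on every issue; overall, the agency prevails.

agency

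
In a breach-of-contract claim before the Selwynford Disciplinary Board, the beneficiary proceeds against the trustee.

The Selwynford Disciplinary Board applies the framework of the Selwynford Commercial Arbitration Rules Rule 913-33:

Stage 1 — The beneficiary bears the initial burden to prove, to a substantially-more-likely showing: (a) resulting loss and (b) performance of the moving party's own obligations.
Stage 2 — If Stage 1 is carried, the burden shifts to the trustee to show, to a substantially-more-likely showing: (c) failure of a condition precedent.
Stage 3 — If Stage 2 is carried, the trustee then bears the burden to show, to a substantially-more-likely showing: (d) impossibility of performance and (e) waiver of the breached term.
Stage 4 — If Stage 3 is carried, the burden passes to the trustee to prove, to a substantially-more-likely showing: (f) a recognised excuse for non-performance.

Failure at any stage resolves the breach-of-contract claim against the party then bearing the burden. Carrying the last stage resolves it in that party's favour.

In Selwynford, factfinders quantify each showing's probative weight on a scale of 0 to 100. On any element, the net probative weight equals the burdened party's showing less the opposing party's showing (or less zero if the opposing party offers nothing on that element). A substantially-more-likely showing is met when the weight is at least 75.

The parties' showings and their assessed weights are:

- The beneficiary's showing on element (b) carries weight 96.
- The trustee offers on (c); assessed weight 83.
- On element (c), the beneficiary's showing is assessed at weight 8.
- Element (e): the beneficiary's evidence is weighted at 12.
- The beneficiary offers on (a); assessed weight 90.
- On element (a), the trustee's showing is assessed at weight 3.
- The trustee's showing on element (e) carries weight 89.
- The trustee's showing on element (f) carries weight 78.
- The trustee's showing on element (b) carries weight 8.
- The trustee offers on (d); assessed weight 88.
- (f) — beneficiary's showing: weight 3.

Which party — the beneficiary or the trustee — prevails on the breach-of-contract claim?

Stage 1 (beneficiary, a substantially-more-likely showing, weight is at least 75): (a) net 90−3=87 ≥ 75 — meets; (b) net 96−8=88 ≥ 75 — meets.
  Stage 1 is satisfied; the onus moves to the trustee.
Stage 2 (trustee, a substantially-more-likely showing, weight is at least 75): (c) net 83−8=75 ≥ 75 — meets.
  Stage 2 carried; the burden remains with the trustee.
Stage 3 (trustee, a substantially-more-likely showing, weight is at least 75): (d) 88 ≥ 75 — meets; (e) net 89−12=77 ≥ 75 — meets.
  Stage 3 carried; the burden remains with the trustee.
Stage 4 (trustee, a substantially-more-likely showing, weight is at least 75): (f) net 78−3=75 ≥ 75 — meets.
  Stage 4 carried; the final stage is satisfied.
All stages carried — the trustee prevails.

trustee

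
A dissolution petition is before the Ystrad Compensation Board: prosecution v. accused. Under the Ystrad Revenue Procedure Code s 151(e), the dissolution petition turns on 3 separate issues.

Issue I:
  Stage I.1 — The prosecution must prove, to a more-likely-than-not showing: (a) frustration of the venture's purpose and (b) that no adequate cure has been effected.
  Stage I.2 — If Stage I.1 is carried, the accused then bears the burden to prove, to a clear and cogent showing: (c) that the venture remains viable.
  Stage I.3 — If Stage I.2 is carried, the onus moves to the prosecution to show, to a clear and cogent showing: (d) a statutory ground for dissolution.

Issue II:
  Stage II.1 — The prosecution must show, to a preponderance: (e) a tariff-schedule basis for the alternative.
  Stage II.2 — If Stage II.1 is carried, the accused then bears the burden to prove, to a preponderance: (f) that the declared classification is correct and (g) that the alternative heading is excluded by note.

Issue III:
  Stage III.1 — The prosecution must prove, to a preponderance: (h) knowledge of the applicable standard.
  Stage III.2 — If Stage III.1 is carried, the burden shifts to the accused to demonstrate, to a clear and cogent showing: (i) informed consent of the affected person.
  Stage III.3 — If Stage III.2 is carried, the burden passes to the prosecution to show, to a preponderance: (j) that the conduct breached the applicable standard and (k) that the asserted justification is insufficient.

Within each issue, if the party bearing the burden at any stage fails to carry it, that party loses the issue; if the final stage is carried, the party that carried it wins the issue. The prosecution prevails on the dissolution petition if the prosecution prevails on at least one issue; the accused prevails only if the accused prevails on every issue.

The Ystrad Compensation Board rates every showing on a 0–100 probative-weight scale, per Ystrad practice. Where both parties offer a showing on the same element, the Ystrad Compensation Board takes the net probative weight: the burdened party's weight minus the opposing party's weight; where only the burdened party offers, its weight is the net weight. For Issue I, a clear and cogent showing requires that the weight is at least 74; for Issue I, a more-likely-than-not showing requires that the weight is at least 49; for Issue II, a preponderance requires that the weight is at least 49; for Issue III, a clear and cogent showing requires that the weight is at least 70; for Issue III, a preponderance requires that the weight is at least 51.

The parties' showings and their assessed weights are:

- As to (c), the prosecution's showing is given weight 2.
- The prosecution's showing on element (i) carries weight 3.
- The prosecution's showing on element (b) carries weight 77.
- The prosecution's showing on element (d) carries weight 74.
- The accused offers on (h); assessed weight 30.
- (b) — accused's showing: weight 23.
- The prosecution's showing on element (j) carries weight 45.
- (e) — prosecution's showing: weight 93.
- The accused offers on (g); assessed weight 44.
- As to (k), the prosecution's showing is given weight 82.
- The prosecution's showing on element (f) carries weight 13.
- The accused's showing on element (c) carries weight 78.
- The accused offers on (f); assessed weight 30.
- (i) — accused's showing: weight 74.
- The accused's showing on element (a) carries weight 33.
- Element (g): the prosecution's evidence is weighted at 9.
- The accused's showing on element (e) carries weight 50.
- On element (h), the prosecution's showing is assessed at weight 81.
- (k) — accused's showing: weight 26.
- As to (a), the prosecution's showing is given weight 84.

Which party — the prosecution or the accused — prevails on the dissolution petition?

prosecution

— Issue I —
Stage I.1 — burden on prosecution; standard: a more-likely-than-not showing (weight is at least 49).
    (a): 84 − 33 = 51 ≥ 49 [met]
    (b): 77 − 23 = 54 ≥ 49 [met]
  The prosecution carries Stage I.1; the accused now bears the burden.
Stage I.2 — burden on accused; standard: a clear and cogent showing (weight is at least 74).
    (c): 78 − 2 = 76 ≥ 74 [met]
  Stage I.2 carried; the burden shifts to the prosecution.
Stage I.3 — burden on prosecution; standard: a clear and cogent showing (weight is at least 74).
    (d): 74 ≥ 74 [met]
  Stage I.3 carried; the final stage is satisfied.
All stages carried — the prosecution prevails on this issue.
— Issue II —
At Stage II.1 the prosecution must meet a preponderance (weight is at least 49): on (e) the weight is 93 less the opposing 50 gives net 43, < 49, so (e) does not meet the standard.
  The prosecution does not carry Stage II.1.
The accused prevails on this issue.
— Issue III —
Stage III.1 (prosecution, a preponderance, weight is at least 51): (h) net 81−30=51 ≥ 51 — meets.
  All elements met. The burden passes to the accused.
Stage III.2 (accused, a clear and cogent showing, weight is at least 70): (i) net 74−3=71 ≥ 70 — meets.
  The accused carries Stage III.2; the prosecution now bears the burden.
Stage III.3 (prosecution, a preponderance, weight is at least 51): (j) 45 < 51 — fails; (k) net 82−26=56 ≥ 51 — meets.
  Stage III.3 not carried; the prosecution fails its burden.
So the accused prevails on this issue.
Per-issue: Issue I → prosecution; Issue II → accused; Issue III → accused. The prosecution must prevail on at least one issue; overall, the prosecution prevails.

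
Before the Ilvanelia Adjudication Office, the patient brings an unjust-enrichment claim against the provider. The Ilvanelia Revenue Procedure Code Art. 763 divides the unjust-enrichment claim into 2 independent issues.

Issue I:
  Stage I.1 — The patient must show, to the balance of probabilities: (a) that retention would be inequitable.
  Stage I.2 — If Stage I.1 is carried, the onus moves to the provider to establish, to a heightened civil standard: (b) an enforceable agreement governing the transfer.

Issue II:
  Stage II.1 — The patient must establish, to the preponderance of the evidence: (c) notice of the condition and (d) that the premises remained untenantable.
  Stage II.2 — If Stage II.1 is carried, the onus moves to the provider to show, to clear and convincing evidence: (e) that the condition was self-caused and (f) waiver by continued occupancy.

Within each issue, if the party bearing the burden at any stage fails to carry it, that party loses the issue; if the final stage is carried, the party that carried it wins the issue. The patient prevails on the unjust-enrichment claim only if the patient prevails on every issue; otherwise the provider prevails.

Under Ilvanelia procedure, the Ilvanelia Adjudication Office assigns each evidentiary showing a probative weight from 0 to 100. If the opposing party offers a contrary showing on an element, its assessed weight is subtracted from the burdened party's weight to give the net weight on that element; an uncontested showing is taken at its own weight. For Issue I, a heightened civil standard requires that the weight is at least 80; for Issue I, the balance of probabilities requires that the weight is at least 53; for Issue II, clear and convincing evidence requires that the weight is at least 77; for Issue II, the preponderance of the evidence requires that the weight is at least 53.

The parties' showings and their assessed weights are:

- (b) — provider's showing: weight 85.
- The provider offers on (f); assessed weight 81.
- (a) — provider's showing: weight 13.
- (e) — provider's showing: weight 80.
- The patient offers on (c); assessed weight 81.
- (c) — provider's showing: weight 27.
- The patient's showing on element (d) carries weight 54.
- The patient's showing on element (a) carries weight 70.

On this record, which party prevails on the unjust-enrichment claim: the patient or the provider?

provider

— Issue I —
At Stage I.1 the patient must meet the balance of probabilities (weight is at least 53): on (a) the weight is 70 less the opposing 13 gives net 57, ≥ 53, so (a) meets the standard.
  All elements met. The burden passes to the provider.
At Stage I.2 the provider must meet a heightened civil standard (weight is at least 80): on (b) the weight is 85, ≥ 80, so (b) meets the standard.
  The provider carries the last stage.
Every stage carried; the provider prevails on this issue.
— Issue II —
At Stage II.1 the patient must meet the preponderance of the evidence (weight is at least 53): on (c) the weight is 81 less the opposing 27 gives net 54, which does reach 53, so (c) meets the standard; on (d) the weight is 54, which does reach 53, so (d) meets the standard.
  Stage II.1 is satisfied; the onus moves to the provider.
At Stage II.2 the provider must meet clear and convincing evidence (weight is at least 77): on (e) the weight is 80, which does reach 77, so (e) meets the standard; on (f) the weight is 81, ≥ 77, so (f) meets the standard.
  All elements met at the final stage.
Every stage carried; the provider prevails on this issue.
Per-issue: Issue I → provider; Issue II → provider. The patient must prevail on every issue; overall, the provider prevails.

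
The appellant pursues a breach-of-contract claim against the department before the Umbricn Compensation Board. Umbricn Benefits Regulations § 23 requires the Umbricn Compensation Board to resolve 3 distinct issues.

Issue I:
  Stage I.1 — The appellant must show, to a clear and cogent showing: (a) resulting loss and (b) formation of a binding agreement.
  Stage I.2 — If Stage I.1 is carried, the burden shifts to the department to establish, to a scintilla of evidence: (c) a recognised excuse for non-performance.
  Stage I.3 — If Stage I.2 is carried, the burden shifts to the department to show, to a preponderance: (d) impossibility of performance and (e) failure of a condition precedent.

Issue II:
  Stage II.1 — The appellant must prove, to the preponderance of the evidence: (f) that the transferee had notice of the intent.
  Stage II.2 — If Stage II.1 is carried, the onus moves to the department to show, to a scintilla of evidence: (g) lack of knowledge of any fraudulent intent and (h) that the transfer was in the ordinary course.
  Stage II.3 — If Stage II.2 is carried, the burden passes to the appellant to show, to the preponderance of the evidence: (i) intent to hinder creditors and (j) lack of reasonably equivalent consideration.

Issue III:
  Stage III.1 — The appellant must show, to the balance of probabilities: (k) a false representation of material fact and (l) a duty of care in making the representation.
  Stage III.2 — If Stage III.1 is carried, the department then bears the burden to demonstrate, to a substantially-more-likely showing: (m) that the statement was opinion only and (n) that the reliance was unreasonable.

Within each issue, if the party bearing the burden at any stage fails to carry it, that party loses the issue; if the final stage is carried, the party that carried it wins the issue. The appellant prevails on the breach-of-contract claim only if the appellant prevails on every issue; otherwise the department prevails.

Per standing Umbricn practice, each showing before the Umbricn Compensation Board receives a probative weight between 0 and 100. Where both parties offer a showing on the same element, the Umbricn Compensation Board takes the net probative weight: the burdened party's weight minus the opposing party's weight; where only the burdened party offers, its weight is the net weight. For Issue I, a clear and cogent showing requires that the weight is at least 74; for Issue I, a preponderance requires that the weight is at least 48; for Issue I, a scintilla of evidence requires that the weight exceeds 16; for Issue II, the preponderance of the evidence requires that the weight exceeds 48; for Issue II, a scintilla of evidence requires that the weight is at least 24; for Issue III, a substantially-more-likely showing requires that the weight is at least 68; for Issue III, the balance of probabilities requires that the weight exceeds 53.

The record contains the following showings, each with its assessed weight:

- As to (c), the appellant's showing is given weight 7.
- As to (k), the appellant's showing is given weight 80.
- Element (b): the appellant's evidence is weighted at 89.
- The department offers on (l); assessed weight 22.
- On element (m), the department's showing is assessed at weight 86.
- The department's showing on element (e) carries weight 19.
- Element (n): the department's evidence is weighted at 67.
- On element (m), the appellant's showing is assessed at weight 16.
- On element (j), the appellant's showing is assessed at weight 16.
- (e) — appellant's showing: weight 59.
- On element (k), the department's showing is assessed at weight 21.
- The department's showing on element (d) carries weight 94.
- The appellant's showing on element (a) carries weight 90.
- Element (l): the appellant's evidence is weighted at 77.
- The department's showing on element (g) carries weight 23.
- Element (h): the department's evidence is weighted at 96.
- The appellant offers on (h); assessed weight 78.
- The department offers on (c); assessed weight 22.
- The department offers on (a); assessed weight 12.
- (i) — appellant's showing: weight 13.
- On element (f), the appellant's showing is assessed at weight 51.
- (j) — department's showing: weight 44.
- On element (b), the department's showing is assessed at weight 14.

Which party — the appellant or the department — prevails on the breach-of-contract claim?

appellant

— Issue I —
Stage I.1 — burden on appellant; standard: a clear and cogent showing (weight is at least 74).
    (a): 90 − 12 = 78 ≥ 74 [met]
    (b): 89 − 14 = 75 ≥ 74 [met]
  The appellant carries Stage I.1; the department now bears the burden.
Stage I.2 — burden on department; standard: a scintilla of evidence (weight exceeds 16).
    (c): 22 − 7 = 15 ≤ 16 [not met]
  Stage I.2 not carried; the department fails its burden.
The appellant prevails on this issue.
— Issue II —
Stage II.1 — burden on appellant; standard: the preponderance of the evidence (weight exceeds 48).
    (f): 51 > 48 [met]
  Stage II.1 carried; the burden shifts to the department.
Stage II.2 — burden on department; standard: a scintilla of evidence (weight is at least 24).
    (g): 23 < 24 [not met]
    (h): 96 − 78 = 18 < 24 [not met]
  Not every element is met, so the department fails to carry Stage II.2.
The appellant prevails on this issue.
— Issue III —
Stage III.1 — burden on appellant; standard: the balance of probabilities (weight exceeds 53).
    (k): 80 − 21 = 59 > 53 [met]
    (l): 77 − 22 = 55 > 53 [met]
  All elements met. The burden passes to the department.
Stage III.2 — burden on department; standard: a substantially-more-likely showing (weight is at least 68).
    (m): 86 − 16 = 70 ≥ 68 [met]
    (n): 67 < 68 [not met]
  The department does not carry Stage III.2.
The appellant prevails on this issue.
Per-issue: Issue I → appellant; Issue II → appellant; Issue III → appellant. The appellant must prevail on every issue; overall, the appellant prevails.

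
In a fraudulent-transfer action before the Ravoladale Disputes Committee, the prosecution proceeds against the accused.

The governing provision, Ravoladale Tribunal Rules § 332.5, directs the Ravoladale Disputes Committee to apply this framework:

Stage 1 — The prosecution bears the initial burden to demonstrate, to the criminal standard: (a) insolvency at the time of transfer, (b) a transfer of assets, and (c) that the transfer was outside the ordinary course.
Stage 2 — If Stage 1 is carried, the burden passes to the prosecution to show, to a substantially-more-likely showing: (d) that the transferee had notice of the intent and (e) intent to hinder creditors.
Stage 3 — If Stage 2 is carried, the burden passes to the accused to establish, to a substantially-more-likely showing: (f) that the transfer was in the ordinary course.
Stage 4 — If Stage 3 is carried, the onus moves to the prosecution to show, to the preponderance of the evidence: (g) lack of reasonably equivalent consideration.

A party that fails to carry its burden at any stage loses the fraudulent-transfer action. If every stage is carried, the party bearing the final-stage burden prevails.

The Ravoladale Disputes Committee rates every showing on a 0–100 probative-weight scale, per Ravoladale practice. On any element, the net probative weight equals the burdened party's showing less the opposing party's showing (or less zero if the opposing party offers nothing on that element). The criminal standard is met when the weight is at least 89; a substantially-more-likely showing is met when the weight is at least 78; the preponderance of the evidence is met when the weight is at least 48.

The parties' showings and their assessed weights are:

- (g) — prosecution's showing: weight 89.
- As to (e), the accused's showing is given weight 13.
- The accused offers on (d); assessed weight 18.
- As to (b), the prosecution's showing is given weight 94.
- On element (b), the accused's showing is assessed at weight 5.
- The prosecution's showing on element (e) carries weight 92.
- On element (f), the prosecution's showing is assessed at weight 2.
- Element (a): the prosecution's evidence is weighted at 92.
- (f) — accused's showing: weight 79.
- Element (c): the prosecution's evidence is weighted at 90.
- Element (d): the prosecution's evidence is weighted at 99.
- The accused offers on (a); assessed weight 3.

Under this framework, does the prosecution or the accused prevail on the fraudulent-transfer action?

At Stage 1 the prosecution must meet the criminal standard (weight is at least 89): on (a) the weight is 92 less the opposing 3 gives net 89, ≥ 89, so (a) meets the standard; on (b) the weight is 94 less the opposing 5 gives net 89, ≥ 89, so (b) meets the standard; on (c) the weight is 90, ≥ 89, so (c) meets the standard.
  Stage 1 carried; the burden remains with the prosecution.
At Stage 2 the prosecution must meet a substantially-more-likely showing (weight is at least 78): on (d) the weight is 99 less the opposing 18 gives net 81, which does reach 78, so (d) meets the standard; on (e) the weight is 92 less the opposing 13 gives net 79, which does reach 78, so (e) meets the standard.
  Stage 2 is satisfied; the onus moves to the accused.
At Stage 3 the accused must meet a substantially-more-likely showing (weight is at least 78): on (f) the weight is 79 less the opposing 2 gives net 77, which does not reach 78, so (f) does not meet the standard.
  The accused does not carry Stage 3.
So the prosecution prevails.

prosecution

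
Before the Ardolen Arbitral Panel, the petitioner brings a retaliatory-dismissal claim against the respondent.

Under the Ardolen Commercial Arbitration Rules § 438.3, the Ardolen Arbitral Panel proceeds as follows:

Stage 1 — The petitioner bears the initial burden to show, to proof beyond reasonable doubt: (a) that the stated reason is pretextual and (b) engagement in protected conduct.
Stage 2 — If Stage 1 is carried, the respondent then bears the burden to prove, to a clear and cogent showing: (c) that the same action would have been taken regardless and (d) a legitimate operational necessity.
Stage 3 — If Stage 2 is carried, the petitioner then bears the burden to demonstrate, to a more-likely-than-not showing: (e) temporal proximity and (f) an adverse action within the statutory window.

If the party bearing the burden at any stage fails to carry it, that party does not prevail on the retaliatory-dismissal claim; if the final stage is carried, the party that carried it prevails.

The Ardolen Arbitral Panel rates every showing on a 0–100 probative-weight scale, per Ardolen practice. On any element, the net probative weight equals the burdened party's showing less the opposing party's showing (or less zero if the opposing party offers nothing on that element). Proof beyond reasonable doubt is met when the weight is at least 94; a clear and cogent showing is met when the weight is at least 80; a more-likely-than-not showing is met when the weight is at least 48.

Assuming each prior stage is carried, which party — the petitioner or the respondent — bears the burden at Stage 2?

respondent

Stage 2's rule assigns the burden to the respondent (to a clear and cogent showing).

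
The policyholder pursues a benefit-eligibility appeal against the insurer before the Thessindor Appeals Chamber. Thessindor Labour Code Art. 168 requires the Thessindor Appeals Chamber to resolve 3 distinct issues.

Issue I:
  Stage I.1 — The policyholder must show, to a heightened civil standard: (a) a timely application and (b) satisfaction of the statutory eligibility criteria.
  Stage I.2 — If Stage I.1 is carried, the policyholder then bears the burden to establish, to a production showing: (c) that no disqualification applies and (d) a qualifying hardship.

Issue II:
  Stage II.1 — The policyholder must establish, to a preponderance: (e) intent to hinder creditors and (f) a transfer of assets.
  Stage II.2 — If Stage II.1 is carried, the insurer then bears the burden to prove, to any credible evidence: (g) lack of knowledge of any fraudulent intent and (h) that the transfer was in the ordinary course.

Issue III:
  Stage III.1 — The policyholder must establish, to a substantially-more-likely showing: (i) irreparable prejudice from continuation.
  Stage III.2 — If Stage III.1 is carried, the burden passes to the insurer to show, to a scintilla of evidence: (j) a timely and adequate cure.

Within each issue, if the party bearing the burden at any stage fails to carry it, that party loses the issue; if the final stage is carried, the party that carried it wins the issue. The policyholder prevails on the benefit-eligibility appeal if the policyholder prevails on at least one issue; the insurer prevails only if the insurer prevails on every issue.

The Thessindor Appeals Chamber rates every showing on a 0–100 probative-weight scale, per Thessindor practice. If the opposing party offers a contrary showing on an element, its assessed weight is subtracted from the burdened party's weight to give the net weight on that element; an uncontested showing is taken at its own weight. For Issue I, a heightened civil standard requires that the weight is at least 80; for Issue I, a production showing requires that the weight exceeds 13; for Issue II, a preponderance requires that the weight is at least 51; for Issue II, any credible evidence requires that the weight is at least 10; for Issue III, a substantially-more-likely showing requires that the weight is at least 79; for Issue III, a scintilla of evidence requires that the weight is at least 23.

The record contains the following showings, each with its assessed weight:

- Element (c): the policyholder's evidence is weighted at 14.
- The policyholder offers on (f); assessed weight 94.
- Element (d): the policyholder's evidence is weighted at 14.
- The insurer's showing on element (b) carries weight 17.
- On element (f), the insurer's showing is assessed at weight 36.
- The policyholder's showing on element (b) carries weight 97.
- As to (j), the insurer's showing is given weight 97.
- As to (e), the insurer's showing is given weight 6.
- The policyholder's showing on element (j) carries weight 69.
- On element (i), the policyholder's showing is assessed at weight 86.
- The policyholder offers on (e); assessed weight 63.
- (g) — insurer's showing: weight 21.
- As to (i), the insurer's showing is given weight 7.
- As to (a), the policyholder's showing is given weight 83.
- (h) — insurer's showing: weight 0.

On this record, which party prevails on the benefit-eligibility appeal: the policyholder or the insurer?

policyholder

— Issue I —
Stage I.1 — burden on policyholder; standard: a heightened civil standard (weight is at least 80).
    (a): 83 ≥ 80 [met]
    (b): 97 − 17 = 80 ≥ 80 [met]
  Stage I.1 carried; the burden remains with the policyholder.
Stage I.2 — burden on policyholder; standard: a production showing (weight exceeds 13).
    (c): 14 > 13 [met]
    (d): 14 > 13 [met]
  Stage I.2 carried; the final stage is satisfied.
Every stage carried; the policyholder prevails on this issue.
— Issue II —
At Stage II.1 the policyholder must meet a preponderance (weight is at least 51): on (e) the weight is 63 less the opposing 6 gives net 57, ≥ 51, so (e) meets the standard; on (f) the weight is 94 less the opposing 36 gives net 58, which does reach 51, so (f) meets the standard.
  The policyholder carries Stage II.1; the insurer now bears the burden.
At Stage II.2 the insurer must meet any credible evidence (weight is at least 10): on (g) the weight is 21, ≥ 10, so (g) meets the standard; on (h) the weight is 0, < 10, so (h) does not meet the standard.
  Stage II.2 not carried; the insurer fails its burden.
The analysis ends at Stage II.2; the policyholder prevails on this issue.
— Issue III —
Stage III.1 (policyholder, a substantially-more-likely showing, weight is at least 79): (i) net 86−7=79 ≥ 79 — meets.
  All elements met. The burden passes to the insurer.
Stage III.2 (insurer, a scintilla of evidence, weight is at least 23): (j) net 97−69=28 ≥ 23 — meets.
  The insurer carries the last stage.
With every stage satisfied, the insurer prevails on this issue.
Per-issue: Issue I → policyholder; Issue II → policyholder; Issue III → insurer. The policyholder must prevail on at least one issue; overall, the policyholder prevails.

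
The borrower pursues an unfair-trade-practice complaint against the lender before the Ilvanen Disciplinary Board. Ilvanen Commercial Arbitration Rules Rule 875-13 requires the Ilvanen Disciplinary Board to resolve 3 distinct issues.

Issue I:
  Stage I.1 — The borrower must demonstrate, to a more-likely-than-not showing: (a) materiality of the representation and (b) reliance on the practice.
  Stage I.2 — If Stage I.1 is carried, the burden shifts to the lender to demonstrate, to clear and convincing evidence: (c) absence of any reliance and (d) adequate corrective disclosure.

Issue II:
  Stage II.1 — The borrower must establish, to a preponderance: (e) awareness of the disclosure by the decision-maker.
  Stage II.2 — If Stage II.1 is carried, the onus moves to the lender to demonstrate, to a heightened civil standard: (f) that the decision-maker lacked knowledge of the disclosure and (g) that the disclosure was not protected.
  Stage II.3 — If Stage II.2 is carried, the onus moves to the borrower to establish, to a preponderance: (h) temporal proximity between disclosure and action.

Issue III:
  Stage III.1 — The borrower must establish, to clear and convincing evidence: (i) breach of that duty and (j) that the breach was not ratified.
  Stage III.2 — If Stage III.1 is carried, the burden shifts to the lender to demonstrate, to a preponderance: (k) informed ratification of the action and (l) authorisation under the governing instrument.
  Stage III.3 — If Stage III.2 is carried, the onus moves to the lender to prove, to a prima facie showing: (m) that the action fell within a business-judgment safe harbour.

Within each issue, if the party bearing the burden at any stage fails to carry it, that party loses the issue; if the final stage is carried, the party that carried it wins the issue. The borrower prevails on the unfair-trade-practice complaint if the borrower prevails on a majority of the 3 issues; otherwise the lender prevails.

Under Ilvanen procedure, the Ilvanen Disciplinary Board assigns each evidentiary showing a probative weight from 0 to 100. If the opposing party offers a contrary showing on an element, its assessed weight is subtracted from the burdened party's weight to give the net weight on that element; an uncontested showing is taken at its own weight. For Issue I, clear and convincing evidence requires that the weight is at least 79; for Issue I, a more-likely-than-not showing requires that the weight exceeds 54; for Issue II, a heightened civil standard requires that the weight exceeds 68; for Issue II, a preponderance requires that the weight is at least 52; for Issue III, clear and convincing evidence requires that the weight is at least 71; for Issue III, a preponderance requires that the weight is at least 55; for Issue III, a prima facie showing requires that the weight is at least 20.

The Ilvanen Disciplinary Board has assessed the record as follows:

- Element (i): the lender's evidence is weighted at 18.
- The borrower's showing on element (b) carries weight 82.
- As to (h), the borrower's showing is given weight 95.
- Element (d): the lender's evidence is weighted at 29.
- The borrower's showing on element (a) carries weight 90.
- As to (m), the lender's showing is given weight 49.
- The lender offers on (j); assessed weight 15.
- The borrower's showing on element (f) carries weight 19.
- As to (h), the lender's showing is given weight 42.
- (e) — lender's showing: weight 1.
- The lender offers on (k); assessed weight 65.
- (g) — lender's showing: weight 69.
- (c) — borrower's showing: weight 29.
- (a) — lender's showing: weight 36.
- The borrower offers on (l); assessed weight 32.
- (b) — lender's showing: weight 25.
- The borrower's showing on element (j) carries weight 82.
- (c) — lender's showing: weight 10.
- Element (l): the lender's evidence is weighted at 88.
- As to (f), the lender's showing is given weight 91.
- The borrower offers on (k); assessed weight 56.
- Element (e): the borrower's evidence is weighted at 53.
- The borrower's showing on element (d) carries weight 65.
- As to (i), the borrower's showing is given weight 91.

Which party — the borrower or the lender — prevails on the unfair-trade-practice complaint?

— Issue I —
Stage I.1 — burden on borrower; standard: a more-likely-than-not showing (weight exceeds 54).
    (a): 90 − 36 = 54 ≤ 54 [not met]
    (b): 82 − 25 = 57 > 54 [met]
  Stage I.1 not carried; the borrower fails its burden.
So the lender prevails on this issue.
— Issue II —
At Stage II.1 the borrower must meet a preponderance (weight is at least 52): on (e) the weight is 53 less the opposing 1 gives net 52, which does reach 52, so (e) meets the standard.
  All elements met. The burden passes to the lender.
At Stage II.2 the lender must meet a heightened civil standard (weight exceeds 68): on (f) the weight is 91 less the opposing 19 gives net 72, > 68, so (f) meets the standard; on (g) the weight is 69, which does exceed 68, so (g) meets the standard.
  Stage II.2 carried; the burden shifts to the borrower.
At Stage II.3 the borrower must meet a preponderance (weight is at least 52): on (h) the weight is 95 less the opposing 42 gives net 53, which does reach 52, so (h) meets the standard.
  Stage II.3 carried; the final stage is satisfied.
All stages carried — the borrower prevails on this issue.
— Issue III —
Stage III.1 (borrower, clear and convincing evidence, weight is at least 71): (i) net 91−18=73 ≥ 71 — meets; (j) net 82−15=67 < 71 — fails.
  Stage III.1 not carried; the borrower fails its burden.
So the lender prevails on this issue.
Per-issue: Issue I → lender; Issue II → borrower; Issue III → lender. The borrower must prevail on a majority of issues; overall, the lender prevails.

lender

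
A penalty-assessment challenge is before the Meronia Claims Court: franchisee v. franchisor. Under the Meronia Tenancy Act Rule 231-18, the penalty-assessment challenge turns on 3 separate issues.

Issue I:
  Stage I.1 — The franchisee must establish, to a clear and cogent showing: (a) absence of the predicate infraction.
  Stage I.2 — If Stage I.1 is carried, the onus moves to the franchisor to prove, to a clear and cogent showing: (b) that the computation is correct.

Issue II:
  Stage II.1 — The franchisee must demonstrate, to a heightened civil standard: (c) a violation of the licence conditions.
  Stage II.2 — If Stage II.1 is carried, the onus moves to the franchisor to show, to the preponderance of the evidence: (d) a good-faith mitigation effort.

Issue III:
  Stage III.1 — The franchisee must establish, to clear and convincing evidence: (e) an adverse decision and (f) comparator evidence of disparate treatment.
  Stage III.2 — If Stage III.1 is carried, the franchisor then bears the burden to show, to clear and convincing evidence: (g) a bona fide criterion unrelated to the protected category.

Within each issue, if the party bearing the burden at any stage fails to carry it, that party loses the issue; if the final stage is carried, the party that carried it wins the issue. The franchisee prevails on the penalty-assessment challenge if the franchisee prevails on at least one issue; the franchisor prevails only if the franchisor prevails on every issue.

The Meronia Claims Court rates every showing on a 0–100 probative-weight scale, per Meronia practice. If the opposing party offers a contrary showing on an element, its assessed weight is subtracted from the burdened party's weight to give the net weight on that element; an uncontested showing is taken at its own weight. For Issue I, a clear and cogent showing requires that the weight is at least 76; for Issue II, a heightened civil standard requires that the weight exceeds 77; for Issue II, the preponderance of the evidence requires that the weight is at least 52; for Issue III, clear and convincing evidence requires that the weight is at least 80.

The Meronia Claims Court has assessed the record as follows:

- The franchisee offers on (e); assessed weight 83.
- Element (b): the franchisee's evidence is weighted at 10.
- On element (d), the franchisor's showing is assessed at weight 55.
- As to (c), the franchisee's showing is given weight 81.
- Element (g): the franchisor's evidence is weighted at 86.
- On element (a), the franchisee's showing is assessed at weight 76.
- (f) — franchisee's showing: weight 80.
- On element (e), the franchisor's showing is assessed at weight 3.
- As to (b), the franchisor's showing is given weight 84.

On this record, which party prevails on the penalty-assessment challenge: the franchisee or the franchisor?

— Issue I —
At Stage I.1 the franchisee must meet a clear and cogent showing (weight is at least 76): on (a) the weight is 76, ≥ 76, so (a) meets the standard.
  Stage I.1 is satisfied; the onus moves to the franchisor.
At Stage I.2 the franchisor must meet a clear and cogent showing (weight is at least 76): on (b) the weight is 84 less the opposing 10 gives net 74, which does not reach 76, so (b) does not meet the standard.
  The franchisor does not carry Stage I.2.
So the franchisee prevails on this issue.
— Issue II —
Stage II.1 — burden on franchisee; standard: a heightened civil standard (weight exceeds 77).
    (c): 81 > 77 [met]
  Stage II.1 is satisfied; the onus moves to the franchisor.
Stage II.2 — burden on franchisor; standard: the preponderance of the evidence (weight is at least 52).
    (d): 55 ≥ 52 [met]
  Stage II.2 carried; the final stage is satisfied.
All stages carried — the franchisor prevails on this issue.
— Issue III —
Stage III.1 — burden on franchisee; standard: clear and convincing evidence (weight is at least 80).
    (e): 83 − 3 = 80 ≥ 80 [met]
    (f): 80 ≥ 80 [met]
  The franchisee carries Stage III.1; the franchisor now bears the burden.
Stage III.2 — burden on franchisor; standard: clear and convincing evidence (weight is at least 80).
    (g): 86 ≥ 80 [met]
  The franchisor carries the last stage.
All stages carried — the franchisor prevails on this issue.
Per-issue: Issue I → franchisee; Issue II → franchisor; Issue III → franchisor. The franchisee must prevail on at least one issue; overall, the franchisee prevails.

franchisee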